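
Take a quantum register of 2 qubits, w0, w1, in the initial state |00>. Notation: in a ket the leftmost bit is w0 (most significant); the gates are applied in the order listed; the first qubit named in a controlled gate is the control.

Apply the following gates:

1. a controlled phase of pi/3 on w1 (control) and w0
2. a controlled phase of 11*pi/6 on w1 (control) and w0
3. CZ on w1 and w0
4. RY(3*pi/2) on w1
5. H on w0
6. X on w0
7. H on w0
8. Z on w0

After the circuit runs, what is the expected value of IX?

The observable IX averages to -1.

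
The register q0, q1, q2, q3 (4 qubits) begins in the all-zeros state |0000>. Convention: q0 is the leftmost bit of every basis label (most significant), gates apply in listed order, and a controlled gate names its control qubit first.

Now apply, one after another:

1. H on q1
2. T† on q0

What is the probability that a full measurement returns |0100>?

The probability of measuring |0100> is 1/2.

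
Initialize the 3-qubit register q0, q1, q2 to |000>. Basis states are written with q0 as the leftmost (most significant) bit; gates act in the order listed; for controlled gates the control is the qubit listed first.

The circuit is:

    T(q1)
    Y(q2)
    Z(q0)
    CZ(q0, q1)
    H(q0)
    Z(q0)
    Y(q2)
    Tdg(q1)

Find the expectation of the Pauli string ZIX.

The observable ZIX averages to 0.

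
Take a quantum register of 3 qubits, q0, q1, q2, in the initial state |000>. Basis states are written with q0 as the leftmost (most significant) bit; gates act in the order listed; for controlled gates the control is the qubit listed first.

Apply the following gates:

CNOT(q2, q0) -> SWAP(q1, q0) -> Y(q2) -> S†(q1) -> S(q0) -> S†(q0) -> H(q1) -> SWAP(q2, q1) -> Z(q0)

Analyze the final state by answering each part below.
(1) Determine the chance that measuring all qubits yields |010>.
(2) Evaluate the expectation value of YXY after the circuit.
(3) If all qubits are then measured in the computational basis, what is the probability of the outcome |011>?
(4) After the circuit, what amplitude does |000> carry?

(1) A full measurement returns |010> with probability 1/2. Key observation: the block from step 5 through step 6 cancels to the identity and can be dropped.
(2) In the final state, YXY has expectation 0.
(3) Outcome |011> occurs with probability 1/2.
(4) The final state's coefficient on |000> equals 0.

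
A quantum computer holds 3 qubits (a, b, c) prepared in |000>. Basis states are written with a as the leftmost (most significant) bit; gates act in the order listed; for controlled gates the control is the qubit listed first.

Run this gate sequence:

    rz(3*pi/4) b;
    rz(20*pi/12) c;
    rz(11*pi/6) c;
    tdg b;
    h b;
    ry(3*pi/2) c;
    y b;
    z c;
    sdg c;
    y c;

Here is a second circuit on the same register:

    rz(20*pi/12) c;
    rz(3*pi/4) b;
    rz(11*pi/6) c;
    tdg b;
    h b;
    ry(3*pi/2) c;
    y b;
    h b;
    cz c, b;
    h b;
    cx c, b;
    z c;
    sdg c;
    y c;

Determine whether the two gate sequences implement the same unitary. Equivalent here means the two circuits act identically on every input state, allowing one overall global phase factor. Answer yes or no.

Yes: on every input state the two circuits agree up to one overall phase factor.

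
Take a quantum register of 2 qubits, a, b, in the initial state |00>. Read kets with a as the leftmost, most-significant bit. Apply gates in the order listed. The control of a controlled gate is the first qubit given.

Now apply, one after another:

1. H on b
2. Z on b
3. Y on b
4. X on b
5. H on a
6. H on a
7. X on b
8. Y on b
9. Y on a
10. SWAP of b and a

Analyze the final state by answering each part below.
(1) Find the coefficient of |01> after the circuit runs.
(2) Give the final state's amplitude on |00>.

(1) The amplitude on |01> is sqrt(2)*I/2. Key observation: steps 3-8 multiply out to the identity, so the circuit reduces to the remaining gates.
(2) |00> carries amplitude 0 in the final state.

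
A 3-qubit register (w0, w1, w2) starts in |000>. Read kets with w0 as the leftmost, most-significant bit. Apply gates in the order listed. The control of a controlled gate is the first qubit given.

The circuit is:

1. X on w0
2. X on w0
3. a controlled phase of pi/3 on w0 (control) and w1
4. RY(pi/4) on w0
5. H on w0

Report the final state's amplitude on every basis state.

The final amplitudes are sqrt(2)*(sqrt(2 - sqrt(2)) + sqrt(sqrt(2) + 2))/4 on |000>, sqrt(2)*(-sqrt(2 - sqrt(2)) + sqrt(sqrt(2) + 2))/4 on |100>, and 0 on every other basis state. Key observation: steps 1-2 multiply out to the identity, so the circuit reduces to the remaining gates.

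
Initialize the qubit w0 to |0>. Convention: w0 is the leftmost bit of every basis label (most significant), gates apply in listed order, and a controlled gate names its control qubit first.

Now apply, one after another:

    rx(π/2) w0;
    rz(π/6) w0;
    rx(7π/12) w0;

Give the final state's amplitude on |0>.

|0> carries amplitude (-sqrt(6*sqrt(2) + 12)/8 + sqrt(4 - 2*sqrt(2))/8 + (sqrt(12 - 6*sqrt(2)) + sqrt(2*sqrt(2) + 4))*exp(I*pi/6)/8)*exp(11*I*pi/12) in the final state.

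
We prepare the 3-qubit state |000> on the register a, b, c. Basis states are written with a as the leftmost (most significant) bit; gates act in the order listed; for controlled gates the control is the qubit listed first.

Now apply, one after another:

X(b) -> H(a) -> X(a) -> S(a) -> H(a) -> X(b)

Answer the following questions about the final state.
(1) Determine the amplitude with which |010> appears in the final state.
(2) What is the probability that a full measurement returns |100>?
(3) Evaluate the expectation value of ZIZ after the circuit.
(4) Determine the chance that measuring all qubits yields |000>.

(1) The final state's coefficient on |010> equals 0.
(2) Outcome |100> occurs with probability 1/2.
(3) The observable ZIZ averages to 0.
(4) Outcome |000> occurs with probability 1/2.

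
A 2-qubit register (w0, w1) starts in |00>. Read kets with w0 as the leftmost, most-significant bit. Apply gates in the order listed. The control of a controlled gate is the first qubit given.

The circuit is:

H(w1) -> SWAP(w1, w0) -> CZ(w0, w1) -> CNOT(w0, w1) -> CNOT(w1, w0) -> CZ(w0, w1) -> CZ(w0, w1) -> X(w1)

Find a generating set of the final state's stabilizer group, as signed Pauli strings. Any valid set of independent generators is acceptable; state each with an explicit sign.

The final state is stabilized by the group generated by +IX, +ZI; other independent generating sets are equally valid.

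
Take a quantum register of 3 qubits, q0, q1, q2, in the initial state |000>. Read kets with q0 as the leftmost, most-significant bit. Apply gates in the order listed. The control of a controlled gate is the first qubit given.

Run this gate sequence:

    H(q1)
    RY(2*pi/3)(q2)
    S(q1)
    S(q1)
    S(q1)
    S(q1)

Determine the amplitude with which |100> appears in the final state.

|100> carries amplitude 0 in the final state. Key observation: gates 3-6 undo each other exactly, leaving only the rest of the circuit to track.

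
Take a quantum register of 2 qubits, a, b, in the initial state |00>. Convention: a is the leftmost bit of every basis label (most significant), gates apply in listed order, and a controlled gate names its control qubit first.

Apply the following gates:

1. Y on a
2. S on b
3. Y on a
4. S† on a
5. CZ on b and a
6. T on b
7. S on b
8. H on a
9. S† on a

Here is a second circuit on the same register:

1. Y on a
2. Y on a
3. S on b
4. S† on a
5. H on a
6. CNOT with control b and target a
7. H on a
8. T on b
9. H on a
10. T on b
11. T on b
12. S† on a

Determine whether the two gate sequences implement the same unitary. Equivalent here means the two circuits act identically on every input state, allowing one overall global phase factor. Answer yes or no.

Yes, they are equivalent — the unitaries differ by at most a global phase.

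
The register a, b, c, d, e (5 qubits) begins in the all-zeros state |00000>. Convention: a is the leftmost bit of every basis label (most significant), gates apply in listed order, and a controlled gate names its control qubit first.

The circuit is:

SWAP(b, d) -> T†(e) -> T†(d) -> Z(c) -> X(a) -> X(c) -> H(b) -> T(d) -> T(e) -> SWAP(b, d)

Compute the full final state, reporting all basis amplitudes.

The resulting statevector has amplitude sqrt(2)/2 on |10100>, sqrt(2)/2 on |10110>, and 0 on every other basis state.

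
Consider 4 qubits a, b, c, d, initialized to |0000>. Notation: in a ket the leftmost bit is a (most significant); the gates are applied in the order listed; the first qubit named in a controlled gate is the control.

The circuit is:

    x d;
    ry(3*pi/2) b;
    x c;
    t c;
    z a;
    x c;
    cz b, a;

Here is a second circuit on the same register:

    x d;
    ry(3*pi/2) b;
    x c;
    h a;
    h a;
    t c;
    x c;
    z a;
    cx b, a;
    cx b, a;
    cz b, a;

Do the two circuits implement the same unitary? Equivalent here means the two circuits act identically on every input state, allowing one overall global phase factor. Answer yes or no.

Yes, they are equivalent — the unitaries differ by at most a global phase.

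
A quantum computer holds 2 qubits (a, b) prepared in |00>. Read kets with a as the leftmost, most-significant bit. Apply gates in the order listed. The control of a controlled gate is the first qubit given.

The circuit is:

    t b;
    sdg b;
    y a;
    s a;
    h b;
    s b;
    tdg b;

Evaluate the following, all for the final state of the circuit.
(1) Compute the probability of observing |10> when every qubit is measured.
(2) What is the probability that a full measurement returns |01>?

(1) A full measurement returns |10> with probability 1/2.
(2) A full measurement returns |01> with probability 0.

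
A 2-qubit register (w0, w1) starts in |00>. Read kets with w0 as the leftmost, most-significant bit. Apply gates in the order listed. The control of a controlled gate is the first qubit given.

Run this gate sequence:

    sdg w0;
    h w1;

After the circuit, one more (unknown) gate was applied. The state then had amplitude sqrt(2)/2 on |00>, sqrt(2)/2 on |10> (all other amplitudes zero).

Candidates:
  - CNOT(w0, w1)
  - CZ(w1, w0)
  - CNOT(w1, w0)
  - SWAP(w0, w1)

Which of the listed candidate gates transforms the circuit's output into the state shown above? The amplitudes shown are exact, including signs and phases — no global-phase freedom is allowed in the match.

It was SWAP(w0, w1) that produced the state shown.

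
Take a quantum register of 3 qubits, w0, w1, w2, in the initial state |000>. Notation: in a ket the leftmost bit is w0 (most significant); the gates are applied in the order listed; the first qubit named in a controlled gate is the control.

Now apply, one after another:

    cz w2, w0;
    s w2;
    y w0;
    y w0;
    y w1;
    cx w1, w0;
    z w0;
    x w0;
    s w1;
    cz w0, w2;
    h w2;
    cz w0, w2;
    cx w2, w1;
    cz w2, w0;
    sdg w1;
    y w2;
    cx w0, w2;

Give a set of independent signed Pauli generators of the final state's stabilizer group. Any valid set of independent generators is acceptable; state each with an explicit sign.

The stabilizer group can be generated by +IXY, +ZII, +IZZ, among other valid generating sets.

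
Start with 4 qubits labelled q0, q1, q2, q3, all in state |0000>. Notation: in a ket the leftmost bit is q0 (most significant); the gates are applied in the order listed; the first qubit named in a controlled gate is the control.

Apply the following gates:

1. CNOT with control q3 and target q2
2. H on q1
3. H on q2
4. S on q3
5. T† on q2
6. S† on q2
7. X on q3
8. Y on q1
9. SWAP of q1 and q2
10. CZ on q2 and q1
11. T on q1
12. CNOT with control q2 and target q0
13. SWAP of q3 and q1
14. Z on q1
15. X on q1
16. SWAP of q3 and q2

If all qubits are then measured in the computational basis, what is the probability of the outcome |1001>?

Outcome |1001> occurs with probability 1/4.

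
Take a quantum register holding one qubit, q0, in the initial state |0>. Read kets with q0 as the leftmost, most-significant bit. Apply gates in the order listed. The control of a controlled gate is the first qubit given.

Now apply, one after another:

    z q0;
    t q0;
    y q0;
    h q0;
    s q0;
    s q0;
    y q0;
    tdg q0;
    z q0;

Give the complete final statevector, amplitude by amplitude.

The resulting statevector has amplitude sqrt(2)/2 on |0>, -sqrt(2)*exp(3*I*pi/4)/2 on |1>.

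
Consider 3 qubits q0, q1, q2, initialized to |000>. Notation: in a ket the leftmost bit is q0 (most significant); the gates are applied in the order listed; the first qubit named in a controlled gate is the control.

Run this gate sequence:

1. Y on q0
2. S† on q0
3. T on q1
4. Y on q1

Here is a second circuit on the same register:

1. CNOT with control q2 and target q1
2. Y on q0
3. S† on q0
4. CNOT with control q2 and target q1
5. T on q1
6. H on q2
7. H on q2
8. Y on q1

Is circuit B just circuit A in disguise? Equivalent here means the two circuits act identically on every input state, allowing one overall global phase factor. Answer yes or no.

Yes, they are equivalent — the unitaries differ by at most a global phase.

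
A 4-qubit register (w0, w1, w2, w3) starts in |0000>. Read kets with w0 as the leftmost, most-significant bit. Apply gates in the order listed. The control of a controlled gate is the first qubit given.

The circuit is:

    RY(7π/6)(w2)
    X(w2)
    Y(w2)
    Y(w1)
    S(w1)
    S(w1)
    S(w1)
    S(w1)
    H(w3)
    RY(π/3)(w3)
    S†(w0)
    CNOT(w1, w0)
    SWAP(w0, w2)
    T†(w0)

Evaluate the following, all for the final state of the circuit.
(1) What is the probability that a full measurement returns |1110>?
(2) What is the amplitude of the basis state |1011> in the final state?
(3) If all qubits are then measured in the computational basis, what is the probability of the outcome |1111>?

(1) A full measurement returns |1110> with probability 1/16. Key observation: the block from step 5 through step 8 cancels to the identity and can be dropped.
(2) |1011> carries amplitude 0 in the final state.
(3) Outcome |1111> occurs with probability sqrt(3)/4 + 7/16.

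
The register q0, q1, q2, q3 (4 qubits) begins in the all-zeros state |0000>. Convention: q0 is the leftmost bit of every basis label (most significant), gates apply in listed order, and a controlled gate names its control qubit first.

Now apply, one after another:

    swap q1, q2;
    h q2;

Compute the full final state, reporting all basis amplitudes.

The final amplitudes are sqrt(2)/2 on |0000>, sqrt(2)/2 on |0010>, and 0 on every other basis state.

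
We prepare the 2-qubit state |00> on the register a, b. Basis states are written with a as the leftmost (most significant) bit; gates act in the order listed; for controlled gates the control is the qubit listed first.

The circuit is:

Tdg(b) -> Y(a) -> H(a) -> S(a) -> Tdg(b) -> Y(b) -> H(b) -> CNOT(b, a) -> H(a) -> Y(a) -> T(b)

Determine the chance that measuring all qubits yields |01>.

The probability of measuring |01> is 1/4.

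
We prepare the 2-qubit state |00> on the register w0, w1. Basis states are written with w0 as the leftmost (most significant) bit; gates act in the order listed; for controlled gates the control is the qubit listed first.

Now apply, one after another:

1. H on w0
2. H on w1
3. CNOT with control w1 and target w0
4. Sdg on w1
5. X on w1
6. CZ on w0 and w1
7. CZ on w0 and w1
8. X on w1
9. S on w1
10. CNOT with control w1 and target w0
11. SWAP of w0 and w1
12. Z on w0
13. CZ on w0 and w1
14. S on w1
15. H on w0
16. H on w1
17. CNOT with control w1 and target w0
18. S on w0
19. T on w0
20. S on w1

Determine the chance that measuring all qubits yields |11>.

A full measurement returns |11> with probability 1/4. Key observation: gates 3-10 undo each other exactly, leaving only the rest of the circuit to track.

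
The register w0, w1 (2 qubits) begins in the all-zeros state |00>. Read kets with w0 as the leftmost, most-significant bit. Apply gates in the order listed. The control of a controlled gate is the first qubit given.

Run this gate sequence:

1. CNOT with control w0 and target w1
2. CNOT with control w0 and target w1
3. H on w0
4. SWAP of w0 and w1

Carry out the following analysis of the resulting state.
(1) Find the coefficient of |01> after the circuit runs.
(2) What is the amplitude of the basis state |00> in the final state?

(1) |01> carries amplitude sqrt(2)/2 in the final state.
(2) |00> carries amplitude sqrt(2)/2 in the final state.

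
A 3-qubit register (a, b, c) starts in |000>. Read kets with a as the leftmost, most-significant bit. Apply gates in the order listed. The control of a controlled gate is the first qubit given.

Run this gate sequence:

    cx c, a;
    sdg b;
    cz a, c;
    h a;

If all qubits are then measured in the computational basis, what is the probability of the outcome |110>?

A full measurement returns |110> with probability 0.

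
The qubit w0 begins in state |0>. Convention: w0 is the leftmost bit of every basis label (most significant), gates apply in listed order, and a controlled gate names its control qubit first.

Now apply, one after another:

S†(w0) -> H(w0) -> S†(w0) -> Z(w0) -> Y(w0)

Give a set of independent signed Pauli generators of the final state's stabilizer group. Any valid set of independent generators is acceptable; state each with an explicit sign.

The stabilizer group can be generated by +Y, among other valid generating sets.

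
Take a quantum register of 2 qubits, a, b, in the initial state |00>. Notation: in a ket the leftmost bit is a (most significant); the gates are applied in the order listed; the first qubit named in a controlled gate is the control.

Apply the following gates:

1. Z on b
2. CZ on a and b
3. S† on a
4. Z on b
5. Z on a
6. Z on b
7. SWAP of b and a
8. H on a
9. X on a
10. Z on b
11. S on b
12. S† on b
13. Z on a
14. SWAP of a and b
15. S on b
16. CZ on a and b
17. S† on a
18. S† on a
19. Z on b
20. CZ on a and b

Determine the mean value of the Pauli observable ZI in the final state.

In the final state, ZI has expectation 1.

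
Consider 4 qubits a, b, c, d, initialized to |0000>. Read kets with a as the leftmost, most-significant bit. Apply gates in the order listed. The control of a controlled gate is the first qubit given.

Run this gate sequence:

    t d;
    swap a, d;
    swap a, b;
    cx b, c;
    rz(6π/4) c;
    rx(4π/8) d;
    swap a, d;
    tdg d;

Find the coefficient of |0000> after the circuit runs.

|0000> carries amplitude -sqrt(2)*exp(I*pi/4)/2 in the final state.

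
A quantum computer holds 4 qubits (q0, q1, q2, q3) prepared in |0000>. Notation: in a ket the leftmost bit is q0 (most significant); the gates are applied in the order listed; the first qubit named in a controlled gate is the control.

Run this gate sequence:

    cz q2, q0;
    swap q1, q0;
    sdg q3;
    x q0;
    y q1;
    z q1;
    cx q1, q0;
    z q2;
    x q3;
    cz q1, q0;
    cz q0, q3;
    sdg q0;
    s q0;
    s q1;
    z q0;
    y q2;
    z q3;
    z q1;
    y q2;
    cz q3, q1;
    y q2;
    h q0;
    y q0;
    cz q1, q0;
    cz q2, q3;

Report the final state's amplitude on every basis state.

The resulting statevector has amplitude sqrt(2)/2 on |0111>, sqrt(2)/2 on |1111>, and 0 on every other basis state.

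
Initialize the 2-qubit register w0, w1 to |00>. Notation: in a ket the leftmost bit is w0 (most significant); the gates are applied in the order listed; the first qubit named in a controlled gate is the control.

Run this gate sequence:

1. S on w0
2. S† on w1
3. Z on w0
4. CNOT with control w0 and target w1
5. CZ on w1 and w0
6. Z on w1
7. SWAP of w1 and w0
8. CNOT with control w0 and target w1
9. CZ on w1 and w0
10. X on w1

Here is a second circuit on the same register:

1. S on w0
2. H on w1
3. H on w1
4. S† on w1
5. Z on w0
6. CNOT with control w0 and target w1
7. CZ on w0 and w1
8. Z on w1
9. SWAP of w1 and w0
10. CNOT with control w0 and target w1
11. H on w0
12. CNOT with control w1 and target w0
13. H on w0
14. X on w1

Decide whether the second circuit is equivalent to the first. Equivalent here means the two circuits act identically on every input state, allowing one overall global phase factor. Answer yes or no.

Yes: on every input state the two circuits agree up to one overall phase factor.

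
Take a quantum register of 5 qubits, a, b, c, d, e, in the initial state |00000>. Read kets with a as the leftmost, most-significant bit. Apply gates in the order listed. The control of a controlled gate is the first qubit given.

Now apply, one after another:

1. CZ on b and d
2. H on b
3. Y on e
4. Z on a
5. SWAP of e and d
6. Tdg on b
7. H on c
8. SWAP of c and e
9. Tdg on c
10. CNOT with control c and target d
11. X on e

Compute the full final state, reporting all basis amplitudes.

The final amplitudes are I/2 on |00010>, I/2 on |00011>, exp(I*pi/4)/2 on |01010>, exp(I*pi/4)/2 on |01011>, and 0 on every other basis state.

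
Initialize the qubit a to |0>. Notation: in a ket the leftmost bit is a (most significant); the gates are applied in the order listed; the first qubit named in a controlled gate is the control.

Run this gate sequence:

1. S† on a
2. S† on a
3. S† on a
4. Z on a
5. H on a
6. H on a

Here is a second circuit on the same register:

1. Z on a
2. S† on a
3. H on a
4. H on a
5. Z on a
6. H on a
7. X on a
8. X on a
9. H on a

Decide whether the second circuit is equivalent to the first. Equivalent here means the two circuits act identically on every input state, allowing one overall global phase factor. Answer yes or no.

Yes, they are equivalent — the unitaries differ by at most a global phase.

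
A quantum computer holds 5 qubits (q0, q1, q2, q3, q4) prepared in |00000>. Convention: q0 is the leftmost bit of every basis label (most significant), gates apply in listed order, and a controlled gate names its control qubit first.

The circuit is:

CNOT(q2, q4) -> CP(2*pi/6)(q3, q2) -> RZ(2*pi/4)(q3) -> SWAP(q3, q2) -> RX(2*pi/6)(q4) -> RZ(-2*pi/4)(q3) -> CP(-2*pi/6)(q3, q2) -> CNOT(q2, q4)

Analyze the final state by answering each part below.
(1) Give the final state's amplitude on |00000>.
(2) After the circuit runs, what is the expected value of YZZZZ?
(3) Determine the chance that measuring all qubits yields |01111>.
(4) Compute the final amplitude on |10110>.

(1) The amplitude on |00000> is sqrt(3)/2.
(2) The observable YZZZZ averages to 0.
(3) The probability of measuring |01111> is 0.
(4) The final state's coefficient on |10110> equals 0.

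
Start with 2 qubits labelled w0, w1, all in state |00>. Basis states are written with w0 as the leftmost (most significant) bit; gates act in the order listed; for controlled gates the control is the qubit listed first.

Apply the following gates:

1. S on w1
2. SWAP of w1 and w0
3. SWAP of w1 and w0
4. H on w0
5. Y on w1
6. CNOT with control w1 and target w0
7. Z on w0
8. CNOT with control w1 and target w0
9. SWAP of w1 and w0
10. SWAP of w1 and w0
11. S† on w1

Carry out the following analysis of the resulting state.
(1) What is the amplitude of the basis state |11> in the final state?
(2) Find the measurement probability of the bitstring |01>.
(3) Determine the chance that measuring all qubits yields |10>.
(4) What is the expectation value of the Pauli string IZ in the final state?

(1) |11> carries amplitude sqrt(2)/2 in the final state.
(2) Outcome |01> occurs with probability 1/2.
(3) The probability of measuring |10> is 0.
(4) The expectation value of IZ is -1.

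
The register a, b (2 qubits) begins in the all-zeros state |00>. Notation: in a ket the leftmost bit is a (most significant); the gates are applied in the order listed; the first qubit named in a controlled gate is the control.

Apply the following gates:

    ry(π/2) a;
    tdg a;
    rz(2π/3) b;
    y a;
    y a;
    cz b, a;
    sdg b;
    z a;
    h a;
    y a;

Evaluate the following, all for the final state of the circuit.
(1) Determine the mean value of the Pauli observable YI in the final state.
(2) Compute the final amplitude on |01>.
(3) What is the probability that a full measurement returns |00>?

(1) The observable YI averages to -sqrt(2)/2.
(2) |01> carries amplitude 0 in the final state.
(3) Outcome |00> occurs with probability sqrt(2)/4 + 1/2.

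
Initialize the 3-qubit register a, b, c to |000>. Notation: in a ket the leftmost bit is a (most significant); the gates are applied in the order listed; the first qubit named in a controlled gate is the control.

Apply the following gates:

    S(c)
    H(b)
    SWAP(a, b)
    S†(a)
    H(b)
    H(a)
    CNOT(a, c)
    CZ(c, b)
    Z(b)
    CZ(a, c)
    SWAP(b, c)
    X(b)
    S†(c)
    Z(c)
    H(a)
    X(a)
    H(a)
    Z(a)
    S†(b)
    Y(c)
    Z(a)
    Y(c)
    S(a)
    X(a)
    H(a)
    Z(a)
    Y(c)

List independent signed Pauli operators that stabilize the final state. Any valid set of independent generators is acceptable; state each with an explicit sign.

The stabilizer group can be generated by -XZI, -ZYZ, +IZY, among other valid generating sets. Key observation: gates 15-18 undo each other exactly, leaving only the rest of the circuit to track.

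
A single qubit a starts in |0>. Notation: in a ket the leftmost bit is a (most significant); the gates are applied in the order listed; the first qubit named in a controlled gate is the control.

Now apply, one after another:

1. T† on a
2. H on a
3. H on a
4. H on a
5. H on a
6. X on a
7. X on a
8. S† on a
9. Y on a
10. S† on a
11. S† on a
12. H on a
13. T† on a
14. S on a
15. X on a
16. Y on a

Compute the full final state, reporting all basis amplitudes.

The final amplitudes are -sqrt(2)/2 on |0>, -sqrt(2)*exp(I*pi/4)/2 on |1>.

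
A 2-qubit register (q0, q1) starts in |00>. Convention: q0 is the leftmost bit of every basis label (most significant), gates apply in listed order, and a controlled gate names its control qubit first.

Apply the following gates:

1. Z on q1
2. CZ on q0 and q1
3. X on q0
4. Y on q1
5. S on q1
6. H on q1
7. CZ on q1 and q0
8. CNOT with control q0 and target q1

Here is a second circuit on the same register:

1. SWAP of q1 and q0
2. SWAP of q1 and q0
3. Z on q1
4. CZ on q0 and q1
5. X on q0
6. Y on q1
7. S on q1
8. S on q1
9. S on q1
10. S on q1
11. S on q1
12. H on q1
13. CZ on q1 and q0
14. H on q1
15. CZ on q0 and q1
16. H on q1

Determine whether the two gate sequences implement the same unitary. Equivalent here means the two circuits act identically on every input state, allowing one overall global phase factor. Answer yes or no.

Yes — the two circuits implement the same unitary up to a global phase.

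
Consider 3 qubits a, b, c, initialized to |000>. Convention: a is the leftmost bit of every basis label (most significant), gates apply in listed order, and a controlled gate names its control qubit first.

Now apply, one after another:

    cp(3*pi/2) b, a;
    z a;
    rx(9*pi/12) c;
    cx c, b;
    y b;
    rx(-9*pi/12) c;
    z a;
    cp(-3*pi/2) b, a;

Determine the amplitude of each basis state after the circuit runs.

The final amplitudes are I*(-2 - sqrt(2))/4 on |000>, -sqrt(2)/4 on |001>, I*(2 - sqrt(2))/4 on |010>, -sqrt(2)/4 on |011>, 0 on |100>, 0 on |101>, 0 on |110>, 0 on |111>.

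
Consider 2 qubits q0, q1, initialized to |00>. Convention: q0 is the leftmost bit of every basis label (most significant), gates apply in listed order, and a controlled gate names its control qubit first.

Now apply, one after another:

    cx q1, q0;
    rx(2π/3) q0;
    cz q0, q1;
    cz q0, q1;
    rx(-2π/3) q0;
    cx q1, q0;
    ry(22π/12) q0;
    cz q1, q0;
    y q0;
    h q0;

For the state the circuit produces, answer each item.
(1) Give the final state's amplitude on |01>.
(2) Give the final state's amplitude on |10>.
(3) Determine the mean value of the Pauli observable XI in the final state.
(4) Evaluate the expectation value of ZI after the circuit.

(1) |01> carries amplitude 0 in the final state. Key observation: gates 1-6 undo each other exactly, leaving only the rest of the circuit to track.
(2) The final state's coefficient on |10> equals I/2.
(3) In the final state, XI has expectation -sqrt(3)/2.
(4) The observable ZI averages to 1/2.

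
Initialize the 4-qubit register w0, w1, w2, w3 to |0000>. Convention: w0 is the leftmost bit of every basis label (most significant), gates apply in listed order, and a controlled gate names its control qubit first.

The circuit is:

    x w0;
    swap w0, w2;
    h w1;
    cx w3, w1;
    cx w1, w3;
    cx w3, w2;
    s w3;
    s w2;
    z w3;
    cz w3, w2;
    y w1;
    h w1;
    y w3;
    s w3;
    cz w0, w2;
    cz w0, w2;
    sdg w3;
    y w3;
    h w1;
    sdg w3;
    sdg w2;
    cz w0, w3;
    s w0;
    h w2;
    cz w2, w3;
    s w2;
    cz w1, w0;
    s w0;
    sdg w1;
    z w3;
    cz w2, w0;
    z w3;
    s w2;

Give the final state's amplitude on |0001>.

The final state's coefficient on |0001> equals I/2.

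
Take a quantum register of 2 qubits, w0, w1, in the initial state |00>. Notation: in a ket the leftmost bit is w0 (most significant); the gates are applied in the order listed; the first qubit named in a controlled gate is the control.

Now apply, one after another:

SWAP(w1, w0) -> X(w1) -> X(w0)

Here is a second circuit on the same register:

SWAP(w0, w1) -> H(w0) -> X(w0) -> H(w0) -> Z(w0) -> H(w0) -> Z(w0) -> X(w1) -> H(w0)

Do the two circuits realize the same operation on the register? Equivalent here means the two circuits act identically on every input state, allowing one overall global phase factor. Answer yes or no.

Yes — the two circuits implement the same unitary up to a global phase.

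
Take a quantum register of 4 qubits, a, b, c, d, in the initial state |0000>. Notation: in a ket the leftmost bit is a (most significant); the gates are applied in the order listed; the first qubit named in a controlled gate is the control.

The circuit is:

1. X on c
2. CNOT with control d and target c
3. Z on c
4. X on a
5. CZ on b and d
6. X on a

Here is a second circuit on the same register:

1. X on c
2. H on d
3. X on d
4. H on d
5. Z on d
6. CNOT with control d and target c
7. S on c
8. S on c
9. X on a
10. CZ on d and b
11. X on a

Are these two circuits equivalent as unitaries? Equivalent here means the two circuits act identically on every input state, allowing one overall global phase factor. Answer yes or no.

Yes, they are equivalent — the unitaries differ by at most a global phase.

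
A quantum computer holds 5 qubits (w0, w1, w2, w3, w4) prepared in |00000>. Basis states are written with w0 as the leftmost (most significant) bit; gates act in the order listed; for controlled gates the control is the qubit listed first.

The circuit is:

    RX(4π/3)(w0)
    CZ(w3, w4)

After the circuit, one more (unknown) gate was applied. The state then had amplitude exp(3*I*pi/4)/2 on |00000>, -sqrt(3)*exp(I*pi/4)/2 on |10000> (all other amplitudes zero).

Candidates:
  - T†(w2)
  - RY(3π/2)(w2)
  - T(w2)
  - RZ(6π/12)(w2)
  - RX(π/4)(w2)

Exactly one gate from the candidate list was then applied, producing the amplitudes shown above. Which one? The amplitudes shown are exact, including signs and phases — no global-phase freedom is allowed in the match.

It was RZ(6π/12)(w2) that produced the state shown.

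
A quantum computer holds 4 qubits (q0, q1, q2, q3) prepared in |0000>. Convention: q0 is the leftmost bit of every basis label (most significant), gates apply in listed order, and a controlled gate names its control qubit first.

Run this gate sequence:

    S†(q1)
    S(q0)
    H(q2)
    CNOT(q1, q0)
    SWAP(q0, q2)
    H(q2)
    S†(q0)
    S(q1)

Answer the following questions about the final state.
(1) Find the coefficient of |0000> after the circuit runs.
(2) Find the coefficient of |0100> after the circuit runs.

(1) |0000> carries amplitude 1/2 in the final state.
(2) |0100> carries amplitude 0 in the final state.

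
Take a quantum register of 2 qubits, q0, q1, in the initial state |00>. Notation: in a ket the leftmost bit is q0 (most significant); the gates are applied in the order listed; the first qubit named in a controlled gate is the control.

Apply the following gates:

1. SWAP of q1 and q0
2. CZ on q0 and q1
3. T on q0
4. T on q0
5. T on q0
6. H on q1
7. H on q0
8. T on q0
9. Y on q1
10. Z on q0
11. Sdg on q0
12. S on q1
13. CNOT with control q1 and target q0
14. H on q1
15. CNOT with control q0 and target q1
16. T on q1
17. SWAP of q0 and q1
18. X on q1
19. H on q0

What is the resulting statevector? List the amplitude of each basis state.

The resulting statevector has amplitude 1/4 + I/4 on |00>, -1/4 - exp(3*I*pi/4)/2 - I/4 on |01>, 1/4 - I/4 + exp(I*pi/4)/2 on |10>, 1/4 - I/4 on |11>.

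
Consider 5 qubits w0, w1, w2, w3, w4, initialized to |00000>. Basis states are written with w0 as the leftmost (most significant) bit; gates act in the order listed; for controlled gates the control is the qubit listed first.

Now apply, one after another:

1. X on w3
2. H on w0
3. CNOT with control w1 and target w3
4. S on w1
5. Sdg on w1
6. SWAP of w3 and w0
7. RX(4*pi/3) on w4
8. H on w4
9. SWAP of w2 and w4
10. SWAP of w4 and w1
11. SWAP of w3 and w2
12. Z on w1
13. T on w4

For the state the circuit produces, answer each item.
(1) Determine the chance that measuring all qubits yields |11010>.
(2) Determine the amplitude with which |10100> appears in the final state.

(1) Outcome |11010> occurs with probability 0. Key observation: gates 4-5 undo each other exactly, leaving only the rest of the circuit to track.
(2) The final state's coefficient on |10100> equals -1/4 - sqrt(3)*I/4.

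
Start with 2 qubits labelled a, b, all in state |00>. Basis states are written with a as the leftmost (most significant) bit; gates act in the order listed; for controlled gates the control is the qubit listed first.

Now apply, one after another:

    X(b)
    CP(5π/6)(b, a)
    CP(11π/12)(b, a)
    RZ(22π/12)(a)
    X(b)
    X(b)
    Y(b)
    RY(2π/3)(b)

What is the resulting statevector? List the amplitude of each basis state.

The final amplitudes are exp(7*I*pi/12)/2 on |00>, sqrt(3)*exp(7*I*pi/12)/2 on |01>, 0 on |10>, 0 on |11>.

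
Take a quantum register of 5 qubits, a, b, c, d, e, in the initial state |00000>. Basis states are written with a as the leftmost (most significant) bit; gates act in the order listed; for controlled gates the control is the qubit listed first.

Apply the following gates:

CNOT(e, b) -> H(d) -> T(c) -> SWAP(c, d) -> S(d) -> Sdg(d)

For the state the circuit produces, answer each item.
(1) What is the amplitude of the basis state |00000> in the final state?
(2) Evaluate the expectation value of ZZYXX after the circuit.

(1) |00000> carries amplitude sqrt(2)/2 in the final state. Key observation: steps 5-6 multiply out to the identity, so the circuit reduces to the remaining gates.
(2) In the final state, ZZYXX has expectation 0.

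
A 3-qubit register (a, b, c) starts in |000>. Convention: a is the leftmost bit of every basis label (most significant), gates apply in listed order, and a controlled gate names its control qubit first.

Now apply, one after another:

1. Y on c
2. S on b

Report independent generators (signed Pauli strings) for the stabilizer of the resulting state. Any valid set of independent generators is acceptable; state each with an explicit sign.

The final state is stabilized by the group generated by +ZII, +IZI, -IIZ; other independent generating sets are equally valid.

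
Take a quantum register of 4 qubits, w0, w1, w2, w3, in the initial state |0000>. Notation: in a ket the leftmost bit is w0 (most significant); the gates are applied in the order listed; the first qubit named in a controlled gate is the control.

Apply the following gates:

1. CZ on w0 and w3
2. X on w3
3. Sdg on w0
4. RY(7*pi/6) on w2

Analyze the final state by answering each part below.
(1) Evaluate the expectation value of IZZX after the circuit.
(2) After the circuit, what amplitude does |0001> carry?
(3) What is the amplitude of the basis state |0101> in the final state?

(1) The observable IZZX averages to 0.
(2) The final state's coefficient on |0001> equals -sqrt(6)/4 + sqrt(2)/4.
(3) |0101> carries amplitude 0 in the final state.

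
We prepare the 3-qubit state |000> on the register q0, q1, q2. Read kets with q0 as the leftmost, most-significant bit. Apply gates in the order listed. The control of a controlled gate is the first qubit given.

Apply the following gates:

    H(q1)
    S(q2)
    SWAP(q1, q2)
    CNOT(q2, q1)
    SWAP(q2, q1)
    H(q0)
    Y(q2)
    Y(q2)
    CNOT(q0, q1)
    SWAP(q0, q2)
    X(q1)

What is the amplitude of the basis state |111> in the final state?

|111> carries amplitude 1/2 in the final state.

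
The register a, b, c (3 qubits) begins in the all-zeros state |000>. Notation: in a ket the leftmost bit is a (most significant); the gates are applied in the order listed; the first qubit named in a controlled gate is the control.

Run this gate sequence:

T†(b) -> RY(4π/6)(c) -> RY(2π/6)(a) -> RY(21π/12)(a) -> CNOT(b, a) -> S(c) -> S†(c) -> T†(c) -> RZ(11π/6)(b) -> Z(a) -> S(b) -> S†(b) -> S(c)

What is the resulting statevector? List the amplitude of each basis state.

The resulting statevector has amplitude (sqrt(2 - sqrt(2))/8 + sqrt(3*sqrt(2) + 6)/8)*exp(I*pi/12) on |000>, (sqrt(6 - 3*sqrt(2))/8 + 3*sqrt(sqrt(2) + 2)/8)*exp(I*pi/3) on |001>, 0 on |010>, 0 on |011>, (-sqrt(sqrt(2) + 2)/8 + sqrt(6 - 3*sqrt(2))/8)*exp(I*pi/12) on |100>, (-sqrt(3*sqrt(2) + 6)/8 + 3*sqrt(2 - sqrt(2))/8)*exp(I*pi/3) on |101>, 0 on |110>, 0 on |111>. Key observation: gates 6-7 undo each other exactly, leaving only the rest of the circuit to track.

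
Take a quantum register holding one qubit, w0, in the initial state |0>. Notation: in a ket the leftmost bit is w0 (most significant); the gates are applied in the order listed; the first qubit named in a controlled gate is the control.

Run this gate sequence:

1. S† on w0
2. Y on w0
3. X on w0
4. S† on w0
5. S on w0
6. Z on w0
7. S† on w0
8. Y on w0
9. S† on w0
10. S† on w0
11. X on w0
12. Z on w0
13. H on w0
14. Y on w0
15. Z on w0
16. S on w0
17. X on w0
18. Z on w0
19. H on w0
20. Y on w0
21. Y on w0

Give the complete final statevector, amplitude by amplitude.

The resulting statevector has amplitude 1/2 + I/2 on |0>, 1/2 - I/2 on |1>.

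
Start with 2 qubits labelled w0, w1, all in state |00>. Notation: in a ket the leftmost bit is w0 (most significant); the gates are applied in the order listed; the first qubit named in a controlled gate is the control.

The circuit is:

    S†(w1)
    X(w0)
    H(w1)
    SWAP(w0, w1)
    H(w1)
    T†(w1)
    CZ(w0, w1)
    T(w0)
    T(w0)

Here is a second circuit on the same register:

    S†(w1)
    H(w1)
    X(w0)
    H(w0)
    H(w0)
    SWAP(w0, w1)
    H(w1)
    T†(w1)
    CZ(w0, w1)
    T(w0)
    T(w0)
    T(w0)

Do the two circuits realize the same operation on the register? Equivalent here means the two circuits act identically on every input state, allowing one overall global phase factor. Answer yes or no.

No: there is an input state on which the two circuits produce genuinely different outputs (not merely differing by a phase).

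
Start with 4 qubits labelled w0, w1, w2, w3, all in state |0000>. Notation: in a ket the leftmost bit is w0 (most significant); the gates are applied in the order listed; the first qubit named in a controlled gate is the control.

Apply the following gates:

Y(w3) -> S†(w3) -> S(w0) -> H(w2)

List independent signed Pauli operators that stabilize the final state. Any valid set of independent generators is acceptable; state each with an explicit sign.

One valid set of independent stabilizer generators is +IIXI, +ZIII, +IZII, -IIIZ (any independent generating set of the same group is equally correct).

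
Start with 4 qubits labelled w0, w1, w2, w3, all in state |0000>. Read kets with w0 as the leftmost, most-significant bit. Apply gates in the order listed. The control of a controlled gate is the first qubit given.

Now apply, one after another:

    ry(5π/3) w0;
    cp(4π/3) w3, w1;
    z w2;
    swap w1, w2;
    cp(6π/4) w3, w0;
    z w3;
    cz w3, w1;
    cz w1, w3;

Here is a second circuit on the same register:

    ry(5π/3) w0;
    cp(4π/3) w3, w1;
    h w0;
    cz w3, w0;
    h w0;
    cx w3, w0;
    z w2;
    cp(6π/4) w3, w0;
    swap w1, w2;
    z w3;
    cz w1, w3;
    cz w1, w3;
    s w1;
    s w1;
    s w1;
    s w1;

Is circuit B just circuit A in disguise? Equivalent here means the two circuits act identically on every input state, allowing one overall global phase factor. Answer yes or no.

Yes: on every input state the two circuits agree up to one overall phase factor.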